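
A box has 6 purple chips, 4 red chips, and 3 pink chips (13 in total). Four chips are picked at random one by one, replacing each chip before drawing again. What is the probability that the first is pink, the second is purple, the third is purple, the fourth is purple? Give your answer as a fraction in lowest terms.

648/28561

Multiply the conditional probability of each draw in order, with replacement (the composition resets each draw).
P = (3/13) · (6/13) · (6/13) · (6/13) = 648/28561 ≈ 0.0227.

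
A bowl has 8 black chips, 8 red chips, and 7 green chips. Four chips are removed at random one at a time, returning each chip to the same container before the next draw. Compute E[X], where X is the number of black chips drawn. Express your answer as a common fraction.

By linearity of expectation, E[X] = Σ P(draw i is black); each independent draw has P(black) = 8/23.
E[X] = 4 · 8/23 = 32/23 ≈ 1.3913.

32/23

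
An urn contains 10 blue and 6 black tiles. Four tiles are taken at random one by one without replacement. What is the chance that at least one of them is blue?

Use the complement: P(at least one blue) = 1 − P(no blue).
P(none) = C(6,4)/C(16,4) = 15/1820.
So P = 1 − 15/1820 = 361/364 ≈ 0.9918.

361/364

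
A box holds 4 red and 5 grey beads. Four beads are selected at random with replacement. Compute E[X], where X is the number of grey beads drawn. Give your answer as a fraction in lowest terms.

20/9

By linearity of expectation, E[X] = Σ P(draw i is grey); each independent draw has P(grey) = 5/9.
E[X] = 4 · 5/9 = 20/9 ≈ 2.2222.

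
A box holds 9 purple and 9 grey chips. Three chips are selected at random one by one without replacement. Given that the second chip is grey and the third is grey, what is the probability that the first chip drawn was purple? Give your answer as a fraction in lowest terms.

9/16

P(first=purple and the second chip is grey and the third is grey) = (9/18)·(9/17)·(8/16) = 9/68.
P(E) = Σ over first color = 9/68 + 7/68 = 4/17.
By Bayes, P(first=purple | E) = 9/68 / 4/17 = 9/16 ≈ 0.5625.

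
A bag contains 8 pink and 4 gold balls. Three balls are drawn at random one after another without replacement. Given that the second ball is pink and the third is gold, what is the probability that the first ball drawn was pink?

P(first=pink and the second ball is pink and the third is gold) = (8/12)·(7/11)·(4/10) = 28/165.
P(E) = Σ over first color = 28/165 + 4/55 = 8/33.
By Bayes, P(first=pink | E) = 28/165 / 8/33 = 7/10 ≈ 0.7000.

7/10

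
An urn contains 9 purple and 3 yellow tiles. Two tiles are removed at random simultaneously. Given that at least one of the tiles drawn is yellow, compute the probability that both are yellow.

1/10

P(both yellow) = C(3,2)/C(12,2) = 1/22; P(at least one yellow) = 1 − C(9,2)/C(12,2) = 5/11.
Since 'both yellow' ⊆ 'at least one yellow', P(both | at least one) = 1/22 / 5/11 = 1/10 ≈ 0.1000.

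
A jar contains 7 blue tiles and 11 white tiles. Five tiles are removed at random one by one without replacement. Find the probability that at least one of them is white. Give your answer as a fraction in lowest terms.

407/408

Use the complement: P(at least one white) = 1 − P(no white).
P(none) = C(7,5)/C(18,5) = 21/8568.
So P = 1 − 21/8568 = 407/408 ≈ 0.9975.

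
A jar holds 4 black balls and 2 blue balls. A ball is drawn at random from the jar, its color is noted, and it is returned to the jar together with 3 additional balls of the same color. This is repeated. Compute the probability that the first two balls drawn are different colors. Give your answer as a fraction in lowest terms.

8/27

Either black then blue, or blue then black; after the first draw the total is 9.
P = (4/6)·(2/9) + (2/6)·(4/9) = 8/27 ≈ 0.2963.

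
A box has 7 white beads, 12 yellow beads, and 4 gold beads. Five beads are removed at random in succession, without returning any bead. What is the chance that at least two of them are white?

Sum the hypergeometric tail for j = 2,…,5 white beads.
Favorable = C(7,2)·C(16,3) + C(7,3)·C(16,2) + C(7,4)·C(16,1) + C(7,5)·C(16,0) = 16541; total = C(23,5) = 33649.
P = 16541/33649 = 2363/4807 ≈ 0.4916.

2363/4807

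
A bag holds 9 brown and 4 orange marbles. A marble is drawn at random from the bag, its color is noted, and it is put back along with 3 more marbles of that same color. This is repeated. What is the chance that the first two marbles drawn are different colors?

Either brown then orange, or orange then brown; after the first draw the total is 16.
P = (9/13)·(4/16) + (4/13)·(9/16) = 9/26 ≈ 0.3462.

9/26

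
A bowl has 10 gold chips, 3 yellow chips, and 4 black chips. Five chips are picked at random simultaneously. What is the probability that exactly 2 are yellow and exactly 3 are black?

3/1547

Unordered draws without replacement: count favorable combinations over C(17,5).
Favorable = C(10,0) · C(3,2) · C(4,3) = 12; total = C(17,5) = 6188.
P = 12/6188 = 3/1547 ≈ 0.0019.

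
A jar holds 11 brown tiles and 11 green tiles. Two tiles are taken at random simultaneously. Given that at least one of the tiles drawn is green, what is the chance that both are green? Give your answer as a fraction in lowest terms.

P(both green) = C(11,2)/C(22,2) = 5/21; P(at least one green) = 1 − C(11,2)/C(22,2) = 16/21.
Since 'both green' ⊆ 'at least one green', P(both | at least one) = 5/21 / 16/21 = 5/16 ≈ 0.3125.

5/16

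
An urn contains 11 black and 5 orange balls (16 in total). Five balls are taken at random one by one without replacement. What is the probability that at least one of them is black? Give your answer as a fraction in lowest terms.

Use the complement: P(at least one black) = 1 − P(no black).
P(none) = C(5,5)/C(16,5) = 1/4368.
So P = 1 − 1/4368 = 4367/4368 ≈ 0.9998.

4367/4368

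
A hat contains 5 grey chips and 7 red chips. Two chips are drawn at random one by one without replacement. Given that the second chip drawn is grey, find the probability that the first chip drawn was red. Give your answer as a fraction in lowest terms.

P(first=red and the second chip drawn is grey) = (7/12)·(5/11) = 35/132.
P(the second chip drawn is grey) = Σ over first color = 5/33 + 35/132 = 5/12.
By Bayes, P(first=red | the second chip drawn is grey) = 35/132 / 5/12 = 7/11 ≈ 0.6364.

7/11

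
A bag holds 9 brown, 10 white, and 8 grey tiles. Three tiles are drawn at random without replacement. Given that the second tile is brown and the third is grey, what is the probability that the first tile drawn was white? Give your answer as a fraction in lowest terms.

2/5

P(first=white and the second tile is brown and the third is grey) = (10/27)·(9/26)·(8/25) = 8/195.
P(E) = Σ over first color = 32/975 + 8/195 + 28/975 = 4/39.
By Bayes, P(first=white | E) = 8/195 / 4/39 = 2/5 ≈ 0.4000.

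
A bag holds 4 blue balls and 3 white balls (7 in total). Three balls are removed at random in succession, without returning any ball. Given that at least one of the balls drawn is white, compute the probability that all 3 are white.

1/31

P(all 3 white) = C(3,3)/C(7,3) = 1/35; P(at least one white) = 1 − C(4,3)/C(7,3) = 31/35.
Since 'all 3 white' ⊆ 'at least one white', P(all 3 | at least one) = 1/35 / 31/35 = 1/31 ≈ 0.0323.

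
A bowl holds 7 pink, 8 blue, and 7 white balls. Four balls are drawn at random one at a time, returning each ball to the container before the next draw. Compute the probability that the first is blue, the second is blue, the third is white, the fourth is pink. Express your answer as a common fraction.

Multiply the conditional probability of each draw in order, with replacement (the composition resets each draw).
P = (8/22) · (8/22) · (7/22) · (7/22) = 196/14641 ≈ 0.0134.

196/14641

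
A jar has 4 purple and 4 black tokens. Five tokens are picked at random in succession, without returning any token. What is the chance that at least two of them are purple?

13/14

Sum the hypergeometric tail for j = 2,…,4 purple tokens.
Favorable = C(4,2)·C(4,3) + C(4,3)·C(4,2) + C(4,4)·C(4,1) = 52; total = C(8,5) = 56.
P = 52/56 = 13/14 ≈ 0.9286.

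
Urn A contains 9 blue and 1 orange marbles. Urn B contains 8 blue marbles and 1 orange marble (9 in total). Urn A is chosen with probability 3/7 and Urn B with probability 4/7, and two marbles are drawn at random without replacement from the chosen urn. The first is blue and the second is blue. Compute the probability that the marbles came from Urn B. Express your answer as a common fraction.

35/62

P(E | Urn A) = 4/5; P(E | Urn B) = 7/9.
P(E) = 3/7·4/5 + 4/7·7/9 = 248/315.
By Bayes' rule, P(Urn B | E) = 4/9 / 248/315 = 35/62 ≈ 0.5645.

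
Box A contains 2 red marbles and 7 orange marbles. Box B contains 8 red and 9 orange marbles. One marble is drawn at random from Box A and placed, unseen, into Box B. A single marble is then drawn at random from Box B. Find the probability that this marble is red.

37/81

Condition on how many of the transferred marbles are red (from Box A: 2 red of 9; then Box B has 18 total).
  0 red: C(2,0)C(7,1)/C(9,1) = 7/9; then P = 8/18
  1 red: C(2,1)C(7,0)/C(9,1) = 2/9; then P = 9/18
P(red from Box B) = 37/81 ≈ 0.4568.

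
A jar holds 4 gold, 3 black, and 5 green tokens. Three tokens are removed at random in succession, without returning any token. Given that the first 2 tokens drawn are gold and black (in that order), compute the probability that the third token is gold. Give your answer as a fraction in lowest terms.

3/10

After removing 1 gold, 1 black, the jar has 3 gold out of 10 remaining.
P(third is gold | given) = 3/10 ≈ 0.3000.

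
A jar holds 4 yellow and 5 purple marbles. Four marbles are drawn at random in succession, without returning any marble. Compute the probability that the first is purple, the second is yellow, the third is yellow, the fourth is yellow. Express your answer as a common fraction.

5/126

Multiply the conditional probability of each draw in order, without replacement, so each draw removes one from its color and from the total.
P = (5/9) · (4/8) · (3/7) · (2/6) = 5/126 ≈ 0.0397.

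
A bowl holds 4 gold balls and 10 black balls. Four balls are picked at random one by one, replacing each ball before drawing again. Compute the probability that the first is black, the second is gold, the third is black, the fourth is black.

250/2401

Multiply the conditional probability of each draw in order, with replacement (the composition resets each draw).
P = (10/14) · (4/14) · (10/14) · (10/14) = 250/2401 ≈ 0.1041.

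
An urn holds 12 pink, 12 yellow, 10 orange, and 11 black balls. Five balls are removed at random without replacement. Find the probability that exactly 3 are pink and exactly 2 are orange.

100/12341

Unordered draws without replacement: count favorable combinations over C(45,5).
Favorable = C(12,3) · C(12,0) · C(10,2) · C(11,0) = 9900; total = C(45,5) = 1221759.
P = 9900/1221759 = 100/12341 ≈ 0.0081.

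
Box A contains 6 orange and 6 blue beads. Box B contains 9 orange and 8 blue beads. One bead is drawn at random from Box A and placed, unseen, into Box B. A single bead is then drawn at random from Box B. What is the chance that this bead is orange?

Condition on how many of the transferred beads are orange (from Box A: 6 orange of 12; then Box B has 18 total).
  0 orange: C(6,0)C(6,1)/C(12,1) = 1/2; then P = 9/18
  1 orange: C(6,1)C(6,0)/C(12,1) = 1/2; then P = 10/18
P(orange from Box B) = 19/36 ≈ 0.5278.

19/36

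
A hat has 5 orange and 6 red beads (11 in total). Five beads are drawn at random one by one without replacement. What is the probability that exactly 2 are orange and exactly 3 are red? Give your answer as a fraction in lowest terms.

100/231

Unordered draws without replacement: count favorable combinations over C(11,5).
Favorable = C(5,2) · C(6,3) = 200; total = C(11,5) = 462.
P = 200/462 = 100/231 ≈ 0.4329.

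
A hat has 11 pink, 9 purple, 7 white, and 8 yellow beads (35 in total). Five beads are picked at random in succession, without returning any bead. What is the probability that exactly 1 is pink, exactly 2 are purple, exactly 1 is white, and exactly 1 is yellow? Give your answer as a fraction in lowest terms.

Unordered draws without replacement: count favorable combinations over C(35,5).
Favorable = C(11,1) · C(9,2) · C(7,1) · C(8,1) = 22176; total = C(35,5) = 324632.
P = 22176/324632 = 36/527 ≈ 0.0683.

36/527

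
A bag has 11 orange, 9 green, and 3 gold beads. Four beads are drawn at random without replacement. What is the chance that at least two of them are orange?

Sum the hypergeometric tail for j = 2,…,4 orange beads.
Favorable = C(11,2)·C(12,2) + C(11,3)·C(12,1) + C(11,4)·C(12,0) = 5940; total = C(23,4) = 8855.
P = 5940/8855 = 108/161 ≈ 0.6708.

108/161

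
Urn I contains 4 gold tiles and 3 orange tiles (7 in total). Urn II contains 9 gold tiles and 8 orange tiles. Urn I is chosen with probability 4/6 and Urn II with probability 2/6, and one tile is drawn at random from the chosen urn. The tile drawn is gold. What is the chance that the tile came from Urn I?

136/199

P(gold | Urn I) = 4/7; P(gold | Urn II) = 9/17.
P(gold) = 2/3·4/7 + 1/3·9/17 = 199/357.
By Bayes' rule, P(Urn I | gold) = 8/21 / 199/357 = 136/199 ≈ 0.6834.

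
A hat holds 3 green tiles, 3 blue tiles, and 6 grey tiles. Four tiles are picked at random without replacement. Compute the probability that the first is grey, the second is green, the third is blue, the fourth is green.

Multiply the conditional probability of each draw in order, without replacement, so each draw removes one from its color and from the total.
P = (6/12) · (3/11) · (3/10) · (2/9) = 1/110 ≈ 0.0091.

1/110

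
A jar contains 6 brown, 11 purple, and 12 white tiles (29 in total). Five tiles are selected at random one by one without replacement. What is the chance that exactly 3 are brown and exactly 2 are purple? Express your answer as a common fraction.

Unordered draws without replacement: count favorable combinations over C(29,5).
Favorable = C(6,3) · C(11,2) · C(12,0) = 1100; total = C(29,5) = 118755.
P = 1100/118755 = 220/23751 ≈ 0.0093.

220/23751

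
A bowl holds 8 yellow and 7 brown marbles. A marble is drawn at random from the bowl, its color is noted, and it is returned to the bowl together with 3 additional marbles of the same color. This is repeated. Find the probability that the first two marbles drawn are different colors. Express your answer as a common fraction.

Either yellow then brown, or brown then yellow; after the first draw the total is 18.
P = (8/15)·(7/18) + (7/15)·(8/18) = 56/135 ≈ 0.4148.

56/135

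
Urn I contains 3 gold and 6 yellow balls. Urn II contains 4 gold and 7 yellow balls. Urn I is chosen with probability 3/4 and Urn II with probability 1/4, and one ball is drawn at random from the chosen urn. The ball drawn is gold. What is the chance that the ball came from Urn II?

P(gold | Urn I) = 1/3; P(gold | Urn II) = 4/11.
P(gold) = 3/4·1/3 + 1/4·4/11 = 15/44.
By Bayes' rule, P(Urn II | gold) = 1/11 / 15/44 = 4/15 ≈ 0.2667.

4/15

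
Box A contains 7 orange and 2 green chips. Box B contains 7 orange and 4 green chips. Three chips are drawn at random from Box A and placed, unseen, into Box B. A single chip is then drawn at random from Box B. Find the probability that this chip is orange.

2/3

Condition on how many of the transferred chips are orange (from Box A: 7 orange of 9; then Box B has 14 total).
  1 orange: C(7,1)C(2,2)/C(9,3) = 1/12; then P = 8/14
  2 orange: C(7,2)C(2,1)/C(9,3) = 1/2; then P = 9/14
  3 orange: C(7,3)C(2,0)/C(9,3) = 5/12; then P = 10/14
P(orange from Box B) = 2/3 ≈ 0.6667.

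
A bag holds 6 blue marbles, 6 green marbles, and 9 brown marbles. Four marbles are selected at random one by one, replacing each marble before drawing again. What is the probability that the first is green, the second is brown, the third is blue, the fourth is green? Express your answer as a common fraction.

Multiply the conditional probability of each draw in order, with replacement (the composition resets each draw).
P = (6/21) · (9/21) · (6/21) · (6/21) = 24/2401 ≈ 0.0100.

24/2401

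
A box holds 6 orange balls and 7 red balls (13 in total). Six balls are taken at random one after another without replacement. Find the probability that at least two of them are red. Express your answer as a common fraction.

Sum the hypergeometric tail for j = 2,…,6 red balls.
Favorable = C(7,2)·C(6,4) + C(7,3)·C(6,3) + C(7,4)·C(6,2) + C(7,5)·C(6,1) + C(7,6)·C(6,0) = 1673; total = C(13,6) = 1716.
P = 1673/1716 = 1673/1716 ≈ 0.9749.

1673/1716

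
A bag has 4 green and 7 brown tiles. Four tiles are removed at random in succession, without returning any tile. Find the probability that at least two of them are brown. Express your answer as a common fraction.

Sum the hypergeometric tail for j = 2,…,4 brown tiles.
Favorable = C(7,2)·C(4,2) + C(7,3)·C(4,1) + C(7,4)·C(4,0) = 301; total = C(11,4) = 330.
P = 301/330 = 301/330 ≈ 0.9121.

301/330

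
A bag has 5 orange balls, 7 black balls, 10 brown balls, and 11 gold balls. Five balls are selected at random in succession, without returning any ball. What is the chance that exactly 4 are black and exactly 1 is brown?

175/118668

Unordered draws without replacement: count favorable combinations over C(33,5).
Favorable = C(5,0) · C(7,4) · C(10,1) · C(11,0) = 350; total = C(33,5) = 237336.
P = 350/237336 = 175/118668 ≈ 0.0015.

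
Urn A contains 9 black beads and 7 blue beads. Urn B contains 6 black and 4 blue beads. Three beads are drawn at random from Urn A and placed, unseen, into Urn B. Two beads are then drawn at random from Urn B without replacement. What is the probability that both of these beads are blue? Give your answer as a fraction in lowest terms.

157/1040

Condition on how many of the transferred beads are blue (from Urn A: 7 blue of 16; then Urn B has 13 total).
  0 blue: C(7,0)C(9,3)/C(16,3) = 3/20; then P = C(4,2)/C(13,2) = 1/13
  1 blue: C(7,1)C(9,2)/C(16,3) = 9/20; then P = C(5,2)/C(13,2) = 5/39
  2 blue: C(7,2)C(9,1)/C(16,3) = 27/80; then P = C(6,2)/C(13,2) = 5/26
  3 blue: C(7,3)C(9,0)/C(16,3) = 1/16; then P = C(7,2)/C(13,2) = 7/26
P(both blue) = 157/1040 ≈ 0.1510.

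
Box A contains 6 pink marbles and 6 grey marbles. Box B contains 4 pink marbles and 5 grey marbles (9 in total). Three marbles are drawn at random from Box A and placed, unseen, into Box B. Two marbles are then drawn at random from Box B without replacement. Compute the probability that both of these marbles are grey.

Condition on how many of the transferred marbles are grey (from Box A: 6 grey of 12; then Box B has 12 total).
  0 grey: C(6,0)C(6,3)/C(12,3) = 1/11; then P = C(5,2)/C(12,2) = 5/33
  1 grey: C(6,1)C(6,2)/C(12,3) = 9/22; then P = C(6,2)/C(12,2) = 5/22
  2 grey: C(6,2)C(6,1)/C(12,3) = 9/22; then P = C(7,2)/C(12,2) = 7/22
  3 grey: C(6,3)C(6,0)/C(12,3) = 1/11; then P = C(8,2)/C(12,2) = 14/33
P(both grey) = 100/363 ≈ 0.2755.

100/363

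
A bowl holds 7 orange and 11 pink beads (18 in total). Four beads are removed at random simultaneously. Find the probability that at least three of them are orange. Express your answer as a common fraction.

7/51

Sum the hypergeometric tail for j = 3,…,4 orange beads.
Favorable = C(7,3)·C(11,1) + C(7,4)·C(11,0) = 420; total = C(18,4) = 3060.
P = 420/3060 = 7/51 ≈ 0.1373.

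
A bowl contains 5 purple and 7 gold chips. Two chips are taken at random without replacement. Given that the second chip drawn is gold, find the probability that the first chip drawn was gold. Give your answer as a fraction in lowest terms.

P(first=gold and the second chip drawn is gold) = (7/12)·(6/11) = 7/22.
P(the second chip drawn is gold) = Σ over first color = 35/132 + 7/22 = 7/12.
By Bayes, P(first=gold | the second chip drawn is gold) = 7/22 / 7/12 = 6/11 ≈ 0.5455.

6/11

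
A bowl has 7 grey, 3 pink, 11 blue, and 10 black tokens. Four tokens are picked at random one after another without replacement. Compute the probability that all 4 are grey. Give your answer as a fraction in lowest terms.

1/899

Unordered draws without replacement: count favorable combinations over C(31,4).
Favorable = C(7,4) · C(3,0) · C(11,0) · C(10,0) = 35; total = C(31,4) = 31465.
P = 35/31465 = 1/899 ≈ 0.0011.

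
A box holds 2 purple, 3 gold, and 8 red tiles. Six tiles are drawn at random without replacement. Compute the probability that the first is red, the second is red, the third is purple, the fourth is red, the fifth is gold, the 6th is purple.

7/4290

Multiply the conditional probability of each draw in order, without replacement, so each draw removes one from its color and from the total.
P = (8/13) · (7/12) · (2/11) · (6/10) · (3/9) · (1/8) = 7/4290 ≈ 0.0016.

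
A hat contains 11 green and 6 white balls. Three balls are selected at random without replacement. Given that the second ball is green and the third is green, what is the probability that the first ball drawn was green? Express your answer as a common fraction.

3/5

P(first=green and the second ball is green and the third is green) = (11/17)·(10/16)·(9/15) = 33/136.
P(E) = Σ over first color = 33/136 + 11/68 = 55/136.
By Bayes, P(first=green | E) = 33/136 / 55/136 = 3/5 ≈ 0.6000.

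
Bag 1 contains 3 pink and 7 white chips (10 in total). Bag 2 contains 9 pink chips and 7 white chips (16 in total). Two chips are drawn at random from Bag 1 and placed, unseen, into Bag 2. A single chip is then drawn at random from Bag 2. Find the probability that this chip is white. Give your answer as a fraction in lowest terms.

Condition on how many of the transferred chips are white (from Bag 1: 7 white of 10; then Bag 2 has 18 total).
  0 white: C(7,0)C(3,2)/C(10,2) = 1/15; then P = 7/18
  1 white: C(7,1)C(3,1)/C(10,2) = 7/15; then P = 8/18
  2 white: C(7,2)C(3,0)/C(10,2) = 7/15; then P = 9/18
P(white from Bag 2) = 7/15 ≈ 0.4667.

7/15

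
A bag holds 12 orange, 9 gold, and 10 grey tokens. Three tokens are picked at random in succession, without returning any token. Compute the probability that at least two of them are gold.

876/4495

Sum the hypergeometric tail for j = 2,…,3 gold tokens.
Favorable = C(9,2)·C(22,1) + C(9,3)·C(22,0) = 876; total = C(31,3) = 4495.
P = 876/4495 = 876/4495 ≈ 0.1949.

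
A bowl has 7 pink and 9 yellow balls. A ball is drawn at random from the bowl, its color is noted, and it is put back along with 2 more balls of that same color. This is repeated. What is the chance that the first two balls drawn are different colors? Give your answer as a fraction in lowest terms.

7/16

Either pink then yellow, or yellow then pink; after the first draw the total is 18.
P = (7/16)·(9/18) + (9/16)·(7/18) = 7/16 ≈ 0.4375.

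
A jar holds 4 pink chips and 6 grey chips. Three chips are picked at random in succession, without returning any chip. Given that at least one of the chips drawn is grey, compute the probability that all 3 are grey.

P(all 3 grey) = C(6,3)/C(10,3) = 1/6; P(at least one grey) = 1 − C(4,3)/C(10,3) = 29/30.
Since 'all 3 grey' ⊆ 'at least one grey', P(all 3 | at least one) = 1/6 / 29/30 = 5/29 ≈ 0.1724.

5/29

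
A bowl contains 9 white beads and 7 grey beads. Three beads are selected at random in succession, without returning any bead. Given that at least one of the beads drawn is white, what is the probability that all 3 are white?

P(all 3 white) = C(9,3)/C(16,3) = 3/20; P(at least one white) = 1 − C(7,3)/C(16,3) = 15/16.
Since 'all 3 white' ⊆ 'at least one white', P(all 3 | at least one) = 3/20 / 15/16 = 4/25 ≈ 0.1600.

4/25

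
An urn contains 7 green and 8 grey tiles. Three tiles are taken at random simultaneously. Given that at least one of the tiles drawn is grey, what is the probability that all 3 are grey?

2/15

P(all 3 grey) = C(8,3)/C(15,3) = 8/65; P(at least one grey) = 1 − C(7,3)/C(15,3) = 12/13.
Since 'all 3 grey' ⊆ 'at least one grey', P(all 3 | at least one) = 8/65 / 12/13 = 2/15 ≈ 0.1333.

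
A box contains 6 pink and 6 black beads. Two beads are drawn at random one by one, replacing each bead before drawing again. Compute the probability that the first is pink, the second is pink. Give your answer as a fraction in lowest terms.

Multiply the conditional probability of each draw in order, with replacement (the composition resets each draw).
P = (6/12) · (6/12) = 1/4 ≈ 0.2500.

1/4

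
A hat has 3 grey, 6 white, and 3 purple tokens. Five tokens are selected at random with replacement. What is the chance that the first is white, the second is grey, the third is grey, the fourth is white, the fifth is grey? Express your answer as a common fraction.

Multiply the conditional probability of each draw in order, with replacement (the composition resets each draw).
P = (6/12) · (3/12) · (3/12) · (6/12) · (3/12) = 1/256 ≈ 0.0039.

1/256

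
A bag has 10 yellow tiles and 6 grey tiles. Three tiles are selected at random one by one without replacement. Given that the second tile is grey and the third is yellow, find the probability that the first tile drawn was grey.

5/14

P(first=grey and the second tile is grey and the third is yellow) = (6/16)·(5/15)·(10/14) = 5/56.
P(E) = Σ over first color = 9/56 + 5/56 = 1/4.
By Bayes, P(first=grey | E) = 5/56 / 1/4 = 5/14 ≈ 0.3571.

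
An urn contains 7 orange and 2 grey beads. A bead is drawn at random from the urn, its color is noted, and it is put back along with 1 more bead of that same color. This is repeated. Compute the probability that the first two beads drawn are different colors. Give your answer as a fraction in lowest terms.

14/45

Either grey then orange, or orange then grey; after the first draw the total is 10.
P = (2/9)·(7/10) + (7/9)·(2/10) = 14/45 ≈ 0.3111.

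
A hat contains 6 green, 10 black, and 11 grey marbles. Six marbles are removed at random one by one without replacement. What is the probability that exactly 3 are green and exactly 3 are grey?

10/897

Unordered draws without replacement: count favorable combinations over C(27,6).
Favorable = C(6,3) · C(10,0) · C(11,3) = 3300; total = C(27,6) = 296010.
P = 3300/296010 = 10/897 ≈ 0.0111.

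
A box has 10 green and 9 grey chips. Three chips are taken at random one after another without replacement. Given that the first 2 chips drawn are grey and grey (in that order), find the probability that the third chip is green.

After removing 2 grey, the box has 10 green out of 17 remaining.
P(third is green | given) = 10/17 ≈ 0.5882.

10/17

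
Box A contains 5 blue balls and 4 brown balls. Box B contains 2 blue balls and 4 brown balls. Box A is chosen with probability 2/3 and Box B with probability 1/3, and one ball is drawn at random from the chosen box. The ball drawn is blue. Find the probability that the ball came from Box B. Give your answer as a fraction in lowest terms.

3/13

P(blue | Box A) = 5/9; P(blue | Box B) = 1/3.
P(blue) = 2/3·5/9 + 1/3·1/3 = 13/27.
By Bayes' rule, P(Box B | blue) = 1/9 / 13/27 = 3/13 ≈ 0.2308.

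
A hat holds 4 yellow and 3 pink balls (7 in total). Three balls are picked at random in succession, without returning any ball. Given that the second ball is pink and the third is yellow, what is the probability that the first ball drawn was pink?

2/5

P(first=pink and the second ball is pink and the third is yellow) = (3/7)·(2/6)·(4/5) = 4/35.
P(E) = Σ over first color = 6/35 + 4/35 = 2/7.
By Bayes, P(first=pink | E) = 4/35 / 2/7 = 2/5 ≈ 0.4000.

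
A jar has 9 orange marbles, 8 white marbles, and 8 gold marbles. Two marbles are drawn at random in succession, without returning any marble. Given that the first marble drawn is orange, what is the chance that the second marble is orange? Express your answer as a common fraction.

1/3

After removing 1 orange, the jar has 8 orange out of 24 remaining.
P(second is orange | given) = 8/24 = 1/3 ≈ 0.3333.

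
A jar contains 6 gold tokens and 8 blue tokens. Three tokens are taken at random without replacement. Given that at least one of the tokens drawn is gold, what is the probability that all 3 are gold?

5/77

P(all 3 gold) = C(6,3)/C(14,3) = 5/91; P(at least one gold) = 1 − C(8,3)/C(14,3) = 11/13.
Since 'all 3 gold' ⊆ 'at least one gold', P(all 3 | at least one) = 5/91 / 11/13 = 5/77 ≈ 0.0649.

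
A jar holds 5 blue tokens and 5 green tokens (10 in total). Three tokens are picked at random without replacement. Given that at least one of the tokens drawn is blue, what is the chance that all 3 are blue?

1/11

P(all 3 blue) = C(5,3)/C(10,3) = 1/12; P(at least one blue) = 1 − C(5,3)/C(10,3) = 11/12.
Since 'all 3 blue' ⊆ 'at least one blue', P(all 3 | at least one) = 1/12 / 11/12 = 1/11 ≈ 0.0909.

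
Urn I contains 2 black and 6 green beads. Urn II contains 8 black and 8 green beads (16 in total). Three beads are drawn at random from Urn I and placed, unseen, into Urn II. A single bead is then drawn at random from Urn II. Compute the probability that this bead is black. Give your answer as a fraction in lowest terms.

35/76

Condition on how many of the transferred beads are black (from Urn I: 2 black of 8; then Urn II has 19 total).
  0 black: C(2,0)C(6,3)/C(8,3) = 5/14; then P = 8/19
  1 black: C(2,1)C(6,2)/C(8,3) = 15/28; then P = 9/19
  2 black: C(2,2)C(6,1)/C(8,3) = 3/28; then P = 10/19
P(black from Urn II) = 35/76 ≈ 0.4605.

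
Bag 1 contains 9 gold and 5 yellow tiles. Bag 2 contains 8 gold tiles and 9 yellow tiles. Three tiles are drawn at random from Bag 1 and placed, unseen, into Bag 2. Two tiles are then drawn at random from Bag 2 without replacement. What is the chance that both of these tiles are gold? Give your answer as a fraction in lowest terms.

Condition on how many of the transferred tiles are gold (from Bag 1: 9 gold of 14; then Bag 2 has 20 total).
  0 gold: C(9,0)C(5,3)/C(14,3) = 5/182; then P = C(8,2)/C(20,2) = 14/95
  1 gold: C(9,1)C(5,2)/C(14,3) = 45/182; then P = C(9,2)/C(20,2) = 18/95
  2 gold: C(9,2)C(5,1)/C(14,3) = 45/91; then P = C(10,2)/C(20,2) = 9/38
  3 gold: C(9,3)C(5,0)/C(14,3) = 3/13; then P = C(11,2)/C(20,2) = 11/38
P(both gold) = 58/247 ≈ 0.2348.

58/247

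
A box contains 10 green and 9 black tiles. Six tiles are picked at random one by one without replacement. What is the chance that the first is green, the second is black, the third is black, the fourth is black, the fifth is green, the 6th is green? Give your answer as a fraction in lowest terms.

Multiply the conditional probability of each draw in order, without replacement, so each draw removes one from its color and from the total.
P = (10/19) · (9/18) · (8/17) · (7/16) · (9/15) · (8/14) = 6/323 ≈ 0.0186.

6/323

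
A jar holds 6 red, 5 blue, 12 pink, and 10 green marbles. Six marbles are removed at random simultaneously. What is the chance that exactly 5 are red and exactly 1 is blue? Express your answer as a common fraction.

Unordered draws without replacement: count favorable combinations over C(33,6).
Favorable = C(6,5) · C(5,1) · C(12,0) · C(10,0) = 30; total = C(33,6) = 1107568.
P = 30/1107568 = 15/553784 ≈ 0.0000.

15/553784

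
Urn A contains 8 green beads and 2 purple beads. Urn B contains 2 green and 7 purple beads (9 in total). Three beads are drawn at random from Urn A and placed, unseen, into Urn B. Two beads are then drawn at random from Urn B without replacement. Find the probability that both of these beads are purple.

379/990

Condition on how many of the transferred beads are purple (from Urn A: 2 purple of 10; then Urn B has 12 total).
  0 purple: C(2,0)C(8,3)/C(10,3) = 7/15; then P = C(7,2)/C(12,2) = 7/22
  1 purple: C(2,1)C(8,2)/C(10,3) = 7/15; then P = C(8,2)/C(12,2) = 14/33
  2 purple: C(2,2)C(8,1)/C(10,3) = 1/15; then P = C(9,2)/C(12,2) = 6/11
P(both purple) = 379/990 ≈ 0.3828.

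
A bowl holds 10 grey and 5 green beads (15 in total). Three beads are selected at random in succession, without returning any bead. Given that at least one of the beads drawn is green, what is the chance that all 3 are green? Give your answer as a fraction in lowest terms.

P(all 3 green) = C(5,3)/C(15,3) = 2/91; P(at least one green) = 1 − C(10,3)/C(15,3) = 67/91.
Since 'all 3 green' ⊆ 'at least one green', P(all 3 | at least one) = 2/91 / 67/91 = 2/67 ≈ 0.0299.

2/67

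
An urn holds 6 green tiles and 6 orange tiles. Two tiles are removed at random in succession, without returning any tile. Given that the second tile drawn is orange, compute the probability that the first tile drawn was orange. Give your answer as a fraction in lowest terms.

P(first=orange and the second tile drawn is orange) = (6/12)·(5/11) = 5/22.
P(the second tile drawn is orange) = Σ over first color = 3/11 + 5/22 = 1/2.
By Bayes, P(first=orange | the second tile drawn is orange) = 5/22 / 1/2 = 5/11 ≈ 0.4545.

5/11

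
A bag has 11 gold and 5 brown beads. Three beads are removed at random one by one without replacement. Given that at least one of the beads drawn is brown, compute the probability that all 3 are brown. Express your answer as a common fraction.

P(all 3 brown) = C(5,3)/C(16,3) = 1/56; P(at least one brown) = 1 − C(11,3)/C(16,3) = 79/112.
Since 'all 3 brown' ⊆ 'at least one brown', P(all 3 | at least one) = 1/56 / 79/112 = 2/79 ≈ 0.0253.

2/79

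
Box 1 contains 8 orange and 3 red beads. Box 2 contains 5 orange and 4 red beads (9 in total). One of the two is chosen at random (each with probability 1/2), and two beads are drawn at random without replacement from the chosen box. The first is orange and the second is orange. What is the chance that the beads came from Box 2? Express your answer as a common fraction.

275/779

P(E | Box 1) = 28/55; P(E | Box 2) = 5/18.
P(E) = 1/2·28/55 + 1/2·5/18 = 779/1980.
By Bayes' rule, P(Box 2 | E) = 5/36 / 779/1980 = 275/779 ≈ 0.3530.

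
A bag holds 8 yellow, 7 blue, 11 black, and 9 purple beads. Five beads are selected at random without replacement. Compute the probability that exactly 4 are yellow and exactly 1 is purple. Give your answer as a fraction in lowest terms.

45/23188

Unordered draws without replacement: count favorable combinations over C(35,5).
Favorable = C(8,4) · C(7,0) · C(11,0) · C(9,1) = 630; total = C(35,5) = 324632.
P = 630/324632 = 45/23188 ≈ 0.0019.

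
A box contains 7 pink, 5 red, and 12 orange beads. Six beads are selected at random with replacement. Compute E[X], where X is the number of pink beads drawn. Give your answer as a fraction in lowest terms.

By linearity of expectation, E[X] = Σ P(draw i is pink); each independent draw has P(pink) = 7/24.
E[X] = 6 · 7/24 = 7/4 ≈ 1.7500.

7/4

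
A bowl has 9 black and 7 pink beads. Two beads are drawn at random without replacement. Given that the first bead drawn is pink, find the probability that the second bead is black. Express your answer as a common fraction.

3/5

After removing 1 pink, the bowl has 9 black out of 15 remaining.
P(second is black | given) = 9/15 = 3/5 ≈ 0.6000.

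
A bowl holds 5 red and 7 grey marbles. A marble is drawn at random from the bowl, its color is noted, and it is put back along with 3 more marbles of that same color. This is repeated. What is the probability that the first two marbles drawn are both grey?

After a grey draw the bowl holds 10 grey out of 15.
P = (7/12)·(10/15) = 7/18 ≈ 0.3889.

7/18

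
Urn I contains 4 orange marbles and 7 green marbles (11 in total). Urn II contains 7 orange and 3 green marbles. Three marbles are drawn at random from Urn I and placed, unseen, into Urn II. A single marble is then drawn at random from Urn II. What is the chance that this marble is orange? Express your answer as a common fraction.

89/143

Condition on how many of the transferred marbles are orange (from Urn I: 4 orange of 11; then Urn II has 13 total).
  0 orange: C(4,0)C(7,3)/C(11,3) = 7/33; then P = 7/13
  1 orange: C(4,1)C(7,2)/C(11,3) = 28/55; then P = 8/13
  2 orange: C(4,2)C(7,1)/C(11,3) = 14/55; then P = 9/13
  3 orange: C(4,3)C(7,0)/C(11,3) = 4/165; then P = 10/13
P(orange from Urn II) = 89/143 ≈ 0.6224.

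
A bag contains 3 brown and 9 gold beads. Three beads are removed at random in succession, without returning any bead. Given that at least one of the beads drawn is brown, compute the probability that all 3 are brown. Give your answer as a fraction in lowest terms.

P(all 3 brown) = C(3,3)/C(12,3) = 1/220; P(at least one brown) = 1 − C(9,3)/C(12,3) = 34/55.
Since 'all 3 brown' ⊆ 'at least one brown', P(all 3 | at least one) = 1/220 / 34/55 = 1/136 ≈ 0.0074.

1/136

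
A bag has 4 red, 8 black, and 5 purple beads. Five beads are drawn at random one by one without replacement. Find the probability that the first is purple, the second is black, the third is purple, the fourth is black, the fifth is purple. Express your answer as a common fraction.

1/221

Multiply the conditional probability of each draw in order, without replacement, so each draw removes one from its color and from the total.
P = (5/17) · (8/16) · (4/15) · (7/14) · (3/13) = 1/221 ≈ 0.0045.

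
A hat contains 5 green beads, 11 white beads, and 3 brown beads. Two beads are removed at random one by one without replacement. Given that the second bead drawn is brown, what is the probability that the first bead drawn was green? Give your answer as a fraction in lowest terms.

P(first=green and the second bead drawn is brown) = (5/19)·(3/18) = 5/114.
P(the second bead drawn is brown) = Σ over first color = 5/114 + 11/114 + 1/57 = 3/19.
By Bayes, P(first=green | the second bead drawn is brown) = 5/114 / 3/19 = 5/18 ≈ 0.2778.

5/18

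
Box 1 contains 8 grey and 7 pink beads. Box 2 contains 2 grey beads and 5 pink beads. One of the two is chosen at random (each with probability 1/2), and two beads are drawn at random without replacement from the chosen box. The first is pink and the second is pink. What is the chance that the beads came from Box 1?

P(E | Box 1) = 1/5; P(E | Box 2) = 10/21.
P(E) = 1/2·1/5 + 1/2·10/21 = 71/210.
By Bayes' rule, P(Box 1 | E) = 1/10 / 71/210 = 21/71 ≈ 0.2958.

21/71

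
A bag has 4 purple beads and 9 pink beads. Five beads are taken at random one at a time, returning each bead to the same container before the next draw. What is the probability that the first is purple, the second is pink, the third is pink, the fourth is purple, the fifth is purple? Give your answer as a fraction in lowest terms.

5184/371293

Multiply the conditional probability of each draw in order, with replacement (the composition resets each draw).
P = (4/13) · (9/13) · (9/13) · (4/13) · (4/13) = 5184/371293 ≈ 0.0140.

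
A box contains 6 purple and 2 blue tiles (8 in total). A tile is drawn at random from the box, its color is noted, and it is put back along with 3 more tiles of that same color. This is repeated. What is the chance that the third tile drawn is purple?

Sum over the four possibilities for the first two draws (purple/not-purple each), tracking how the purple count and total change by +3 per draw.
P(third is purple) = 3/4 ≈ 0.7500. (In a Pólya urn every draw has the same marginal probability 6/8.)

3/4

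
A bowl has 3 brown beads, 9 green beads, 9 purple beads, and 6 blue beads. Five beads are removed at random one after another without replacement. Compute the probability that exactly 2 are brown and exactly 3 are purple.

Unordered draws without replacement: count favorable combinations over C(27,5).
Favorable = C(3,2) · C(9,0) · C(9,3) · C(6,0) = 252; total = C(27,5) = 80730.
P = 252/80730 = 14/4485 ≈ 0.0031.

14/4485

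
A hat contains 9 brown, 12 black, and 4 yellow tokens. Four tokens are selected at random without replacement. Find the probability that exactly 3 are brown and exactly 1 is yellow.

Unordered draws without replacement: count favorable combinations over C(25,4).
Favorable = C(9,3) · C(12,0) · C(4,1) = 336; total = C(25,4) = 12650.
P = 336/12650 = 168/6325 ≈ 0.0266.

168/6325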